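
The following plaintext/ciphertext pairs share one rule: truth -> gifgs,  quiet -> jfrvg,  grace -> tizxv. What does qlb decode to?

This is the alphabet-reversal cipher (Atbash): a becomes z, b becomes y, etc.
Reversing it on qlb: q↔j, l↔o, b↔y.

joy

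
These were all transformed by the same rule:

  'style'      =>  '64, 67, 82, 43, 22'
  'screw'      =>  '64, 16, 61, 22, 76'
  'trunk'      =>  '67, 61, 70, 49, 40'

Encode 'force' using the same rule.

25, 52, 61, 16, 22

The formula is n = 3×(alphabet index, a=1) + 7.
On force: f=6→25, o=15→52, r=18→61, c=3→16, e=5→22.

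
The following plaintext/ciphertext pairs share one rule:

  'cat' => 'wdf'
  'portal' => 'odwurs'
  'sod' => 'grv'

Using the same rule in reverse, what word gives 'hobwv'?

The word is reversed, then every letter is shifted forward by 3.
Decoding hobwv: shift back: h−3=e, o−3=l, b−3=y, w−3=t, v−3=s → elyts; then reverse → style.

style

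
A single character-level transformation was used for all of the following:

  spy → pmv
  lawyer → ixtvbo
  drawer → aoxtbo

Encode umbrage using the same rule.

rjyoxdb

Compare letters: s→p is +23, p→m is +23, y→v is +23 — a constant shift. This is a Caesar cipher with shift 23.
On umbrage: u+23=r, m+23=j, b+23=y, r+23=o, a+23=x, g+23=d, e+23=b.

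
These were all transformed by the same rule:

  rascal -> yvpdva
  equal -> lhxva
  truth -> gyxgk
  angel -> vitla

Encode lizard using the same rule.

r(17)→y(24) and a(0)→v(21) fit y≡17x+21 (mod 26); the inverse of 17 mod 26 is 23. Each letter's alphabet position (a=0..z=25) is mapped through 17·x+21 mod 26 — an affine cipher.
Applying it to lizard: l(11)→17·11+21≡0=a; i(8)→17·8+21≡1=b; z(25)→17·25+21≡4=e; a(0)→17·0+21≡21=v; r(17)→17·17+21≡24=y; d(3)→17·3+21≡20=u (all mod 26).

abevyu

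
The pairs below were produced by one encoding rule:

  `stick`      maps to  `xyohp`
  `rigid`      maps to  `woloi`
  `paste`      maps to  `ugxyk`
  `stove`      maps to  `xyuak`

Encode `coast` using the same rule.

The rule splits by letter class: vowels +6, consonants +5.
For coast: c(cons)+5=h, o(vowel)+6=u, a(vowel)+6=g, s(cons)+5=x, t(cons)+5=y.

hugxy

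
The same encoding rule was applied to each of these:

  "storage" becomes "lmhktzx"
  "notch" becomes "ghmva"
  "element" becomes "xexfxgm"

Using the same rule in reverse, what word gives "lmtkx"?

Compare letters: s→l is +19, t→m is +19, o→h is +19 — a constant shift. Each letter is shifted forward by 19 in the alphabet (a Caesar shift of +19).
Reversing it on lmtkx: l−19=s, m−19=t, t−19=a, k−19=r, x−19=e.

stare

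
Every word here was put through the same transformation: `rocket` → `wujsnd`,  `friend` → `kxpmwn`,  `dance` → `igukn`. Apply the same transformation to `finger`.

kouonb

Each letter shifts forward by (position + 5), i.e. 5, 6, 7, … — the shift grows by one for each successive letter.
For finger: f+5=k, i+6=o, n+7=u, g+8=o, e+9=n, r+10=b.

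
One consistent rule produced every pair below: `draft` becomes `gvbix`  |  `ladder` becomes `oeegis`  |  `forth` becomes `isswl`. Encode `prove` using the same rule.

Shifts by position in draft: pos 0: d→g (+3), pos 1: r→v (+4), pos 2: a→b (+1), pos 3: f→i (+3), pos 4: t→x (+4) — repeating every 3. The shifts repeat in a cycle of length 3: positions 0,1,… shift by +3, +4, +1, then the pattern repeats.
For prove: p+3=s, r+4=v, o+1=p, v+3=y, e+4=i.

svpyi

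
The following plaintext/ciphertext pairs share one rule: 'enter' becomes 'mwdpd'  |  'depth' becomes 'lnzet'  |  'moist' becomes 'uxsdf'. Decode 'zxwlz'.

roman

In enter: e→m is +8, n→w is +9, t→d is +10, e→p is +11 — the shift increases by 1 each position. The shift increases by 1 at each position, starting from +8: 8, 9, 10, ….
Undoing it on zxwlz: z−8=r, x−9=o, w−10=m, l−11=a, z−12=n.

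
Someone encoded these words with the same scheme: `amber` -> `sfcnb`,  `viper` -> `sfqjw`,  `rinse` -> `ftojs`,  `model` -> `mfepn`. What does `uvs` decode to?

rut

The output letters match the input read backwards, each shifted +1: amber reversed is rebma. Read the word backwards and shift each letter +1.
Undoing it on uvs: shift back: u−1=t, v−1=u, s−1=r → tur; then reverse → rut.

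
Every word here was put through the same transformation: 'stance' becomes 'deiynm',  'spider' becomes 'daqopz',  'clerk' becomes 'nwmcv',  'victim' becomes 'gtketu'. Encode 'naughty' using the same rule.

Shifts by position in stance: pos 0: s→d (+11), pos 1: t→e (+11), pos 2: a→i (+8), pos 3: n→y (+11), pos 4: c→n (+11), pos 5: e→m (+8) — repeating every 3. The shifts repeat in a cycle of length 3: positions 0,1,… shift by +11, +11, +8, then the pattern repeats.
On naughty: n+11=y, a+11=l, u+8=c, g+11=r, h+11=s, t+8=b, y+11=j.

ylcrsbj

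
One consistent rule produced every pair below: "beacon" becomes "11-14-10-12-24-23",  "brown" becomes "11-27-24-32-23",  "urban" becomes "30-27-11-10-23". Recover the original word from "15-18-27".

fir

b is letter #2 and maps to 11: an offset of 9. Each letter is replaced by its alphabet position (a=1..z=26) + 9.
Reversing it on 15-18-27: 15→(15−9)÷1=6=f, 18→(18−9)÷1=9=i, 27→(27−9)÷1=18=r.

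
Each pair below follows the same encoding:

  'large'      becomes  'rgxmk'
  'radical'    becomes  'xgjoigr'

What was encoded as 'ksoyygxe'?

Compare letters: l→r is +6, a→g is +6, r→x is +6 — a constant shift. Each letter is shifted forward by 6 in the alphabet (a Caesar shift of +6).
Decoding ksoyygxe: k−6=e, s−6=m, o−6=i, y−6=s, y−6=s, g−6=a, x−6=r, e−6=y.

emissary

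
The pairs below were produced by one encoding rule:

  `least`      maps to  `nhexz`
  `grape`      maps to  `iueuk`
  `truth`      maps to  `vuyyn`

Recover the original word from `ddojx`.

In least: l→n is +2, e→h is +3, a→e is +4, s→x is +5 — the shift increases by 1 each position. The shift increases by 1 at each position, starting from +2: 2, 3, 4, ….
Decoding ddojx: d−2=b, d−3=a, o−4=k, j−5=e, x−6=r.

baker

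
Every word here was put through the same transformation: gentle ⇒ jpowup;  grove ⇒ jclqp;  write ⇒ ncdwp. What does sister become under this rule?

zdzwpc

g(6)→j(9) and e(4)→p(15) fit y≡23x+1 (mod 26); the inverse of 23 mod 26 is 17. This is an affine cipher: with a=0,…,z=25, each position x becomes (23x+1) mod 26.
On sister: s(18)→23·18+1≡25=z; i(8)→23·8+1≡3=d; s(18)→23·18+1≡25=z; t(19)→23·19+1≡22=w; e(4)→23·4+1≡15=p; r(17)→23·17+1≡2=c (all mod 26).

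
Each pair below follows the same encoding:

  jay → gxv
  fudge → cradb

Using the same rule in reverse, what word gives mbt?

pew

Compare letters: j→g is +23, a→x is +23, y→v is +23 — a constant shift. Each letter is shifted forward by 23 in the alphabet (a Caesar shift of +23).
Decoding mbt: m−23=p, b−23=e, t−23=w.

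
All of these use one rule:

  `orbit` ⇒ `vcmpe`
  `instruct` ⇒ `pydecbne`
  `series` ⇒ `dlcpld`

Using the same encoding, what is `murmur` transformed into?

xbcxbc

Two shifts are in play — +7 for a/e/i/o/u, +11 for every other letter.
On murmur: m(cons)+11=x, u(vowel)+7=b, r(cons)+11=c, m(cons)+11=x, u(vowel)+7=b, r(cons)+11=c.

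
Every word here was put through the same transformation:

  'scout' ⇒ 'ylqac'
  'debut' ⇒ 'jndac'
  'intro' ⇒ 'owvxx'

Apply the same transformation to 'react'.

The shifts repeat in a cycle of length 3: positions 0,1,… shift by +6, +9, +2, then the pattern repeats.
For react: r+6=x, e+9=n, a+2=c, c+6=i, t+9=c.

xncic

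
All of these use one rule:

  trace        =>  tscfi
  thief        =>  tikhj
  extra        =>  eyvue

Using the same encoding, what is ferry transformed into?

fftuc

In trace: t→t is +0, r→s is +1, a→c is +2, c→f is +3 — the shift increases by 1 each position. Letter i (0-indexed) is shifted by i+0, so successive shifts are 0, 1, 2, ….
For ferry: f+0=f, e+1=f, r+2=t, r+3=u, y+4=c.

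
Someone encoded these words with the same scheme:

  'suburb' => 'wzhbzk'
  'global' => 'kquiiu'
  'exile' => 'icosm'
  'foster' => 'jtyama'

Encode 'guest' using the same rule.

kzkzb

In suburb: s→w is +4, u→z is +5, b→h is +6, u→b is +7 — the shift increases by 1 each position. The shift increases by 1 at each position, starting from +4: 4, 5, 6, ….
On guest: g+4=k, u+5=z, e+6=k, s+7=z, t+8=b.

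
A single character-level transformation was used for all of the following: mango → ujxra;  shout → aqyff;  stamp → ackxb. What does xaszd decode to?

prior

The shift increases by 1 at each position, starting from +8: 8, 9, 10, ….
Decoding xaszd: x−8=p, a−9=r, s−10=i, z−11=o, d−12=r.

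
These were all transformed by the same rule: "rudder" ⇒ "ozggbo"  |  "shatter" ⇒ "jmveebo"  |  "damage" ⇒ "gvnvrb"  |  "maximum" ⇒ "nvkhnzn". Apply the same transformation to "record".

obldog

r(17)→o(14) and u(20)→z(25) fit y≡21x+21 (mod 26); the inverse of 21 mod 26 is 5. Each letter's alphabet position (a=0..z=25) is mapped through 21·x+21 mod 26 — an affine cipher.
On record: r(17)→21·17+21≡14=o; e(4)→21·4+21≡1=b; c(2)→21·2+21≡11=l; o(14)→21·14+21≡3=d; r(17)→21·17+21≡14=o; d(3)→21·3+21≡6=g (all mod 26).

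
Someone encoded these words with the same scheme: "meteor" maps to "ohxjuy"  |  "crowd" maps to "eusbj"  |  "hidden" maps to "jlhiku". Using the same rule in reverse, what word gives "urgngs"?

social

In meteor: m→o is +2, e→h is +3, t→x is +4, e→j is +5 — the shift increases by 1 each position. The shift increases by 1 at each position, starting from +2: 2, 3, 4, ….
Undoing it on urgngs: u−2=s, r−3=o, g−4=c, n−5=i, g−6=a, s−7=l.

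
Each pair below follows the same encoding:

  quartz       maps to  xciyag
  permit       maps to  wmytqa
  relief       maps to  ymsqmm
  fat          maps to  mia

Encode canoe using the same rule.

jiuwm

The rule splits by letter class: vowels +8, consonants +7.
For canoe: c(cons)+7=j, a(vowel)+8=i, n(cons)+7=u, o(vowel)+8=w, e(vowel)+8=m.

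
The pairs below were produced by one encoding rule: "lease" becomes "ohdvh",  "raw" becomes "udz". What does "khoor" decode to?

It's a constant shift of +3 (ROT3).
Decoding khoor: k−3=h, h−3=e, o−3=l, o−3=l, r−3=o.

hello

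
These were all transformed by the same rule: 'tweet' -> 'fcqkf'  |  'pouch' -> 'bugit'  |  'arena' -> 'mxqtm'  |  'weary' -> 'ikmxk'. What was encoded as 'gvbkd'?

A repeating key of period 2 is used — shifts +12, +6 over and over.
Undoing it on gvbkd: g−12=u, v−6=p, b−12=p, k−6=e, d−12=r.

upper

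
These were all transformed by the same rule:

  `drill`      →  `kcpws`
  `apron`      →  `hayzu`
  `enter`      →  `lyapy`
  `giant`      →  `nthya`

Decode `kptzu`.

The shifts repeat in a cycle of length 2: positions 0,1,… shift by +7, +11, then the pattern repeats.
Decoding kptzu: k−7=d, p−11=e, t−7=m, z−11=o, u−7=n.

demon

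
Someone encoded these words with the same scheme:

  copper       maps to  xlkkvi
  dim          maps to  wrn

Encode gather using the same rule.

tzgsvi

Each letter is replaced by its mirror in the alphabet: a↔z, b↔y, c↔x, and so on (the Atbash cipher).
On gather: g↔t, a↔z, t↔g, h↔s, e↔v, r↔i.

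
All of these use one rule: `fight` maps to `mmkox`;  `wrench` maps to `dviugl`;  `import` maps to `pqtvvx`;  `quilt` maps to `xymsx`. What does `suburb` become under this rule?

Shifts by position in fight: pos 0: f→m (+7), pos 1: i→m (+4), pos 2: g→k (+4), pos 3: h→o (+7), pos 4: t→x (+4) — repeating every 3. A repeating key of period 3 is used — shifts +7, +4, +4 over and over.
On suburb: s+7=z, u+4=y, b+4=f, u+7=b, r+4=v, b+4=f.

zyfbvf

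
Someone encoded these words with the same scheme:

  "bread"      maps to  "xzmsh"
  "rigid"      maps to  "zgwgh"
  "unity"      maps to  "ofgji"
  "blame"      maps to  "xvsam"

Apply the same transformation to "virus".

tgzoe

Treating letters as 0–25, the rule is x ↦ 5x + 18 (mod 26).
On virus: v(21)→5·21+18≡19=t; i(8)→5·8+18≡6=g; r(17)→5·17+18≡25=z; u(20)→5·20+18≡14=o; s(18)→5·18+18≡4=e (all mod 26).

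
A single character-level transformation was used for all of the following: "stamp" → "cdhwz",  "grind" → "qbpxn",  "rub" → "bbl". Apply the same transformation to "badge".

The shift depends on letter class: consonant s→c is +10, but vowel a→h is +7. Vowels shift forward by 7 and consonants shift forward by 10.
Applying it to badge: b(cons)+10=l, a(vowel)+7=h, d(cons)+10=n, g(cons)+10=q, e(vowel)+7=l.

lhnql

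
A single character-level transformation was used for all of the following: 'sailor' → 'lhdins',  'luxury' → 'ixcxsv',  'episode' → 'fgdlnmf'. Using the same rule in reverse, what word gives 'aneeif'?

bottle

s(18)→l(11) and a(0)→h(7) fit y≡19x+7 (mod 26); the inverse of 19 mod 26 is 11. Treating letters as 0–25, the rule is x ↦ 19x + 7 (mod 26).
Undoing it on aneeif: a(0)→11·(0−7)≡1=b; n(13)→11·(13−7)≡14=o; e(4)→11·(4−7)≡19=t; e(4)→11·(4−7)≡19=t; i(8)→11·(8−7)≡11=l; f(5)→11·(5−7)≡4=e (all mod 26).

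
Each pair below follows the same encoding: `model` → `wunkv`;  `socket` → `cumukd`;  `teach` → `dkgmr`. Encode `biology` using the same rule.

louvuqi

The shift depends on letter class: consonant m→w is +10, but vowel o→u is +6. The rule splits by letter class: vowels +6, consonants +10.
Applying it to biology: b(cons)+10=l, i(vowel)+6=o, o(vowel)+6=u, l(cons)+10=v, o(vowel)+6=u, g(cons)+10=q, y(cons)+10=i.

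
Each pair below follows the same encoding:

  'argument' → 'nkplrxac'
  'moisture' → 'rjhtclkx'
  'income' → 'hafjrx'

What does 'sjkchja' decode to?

portion

a(0)→n(13) and r(17)→k(10) fit y≡9x+13 (mod 26); the inverse of 9 mod 26 is 3. This is an affine cipher: with a=0,…,z=25, each position x becomes (9x+13) mod 26.
Decoding sjkchja: s(18)→3·(18−13)≡15=p; j(9)→3·(9−13)≡14=o; k(10)→3·(10−13)≡17=r; c(2)→3·(2−13)≡19=t; h(7)→3·(7−13)≡8=i; j(9)→3·(9−13)≡14=o; a(0)→3·(0−13)≡13=n (all mod 26).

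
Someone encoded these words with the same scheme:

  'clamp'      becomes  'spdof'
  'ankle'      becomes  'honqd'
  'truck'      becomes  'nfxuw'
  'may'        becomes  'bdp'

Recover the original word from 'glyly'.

Two steps: reverse the string, then apply a Caesar shift of +3.
Reversing it on glyly: shift back: g−3=d, l−3=i, y−3=v, l−3=i, y−3=v → diviv; then reverse → vivid.

vivid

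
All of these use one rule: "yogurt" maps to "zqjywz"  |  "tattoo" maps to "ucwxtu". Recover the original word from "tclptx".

sailor

In yogurt: y→z is +1, o→q is +2, g→j is +3, u→y is +4 — the shift increases by 1 each position. Each letter shifts forward by (position + 1), i.e. 1, 2, 3, … — the shift grows by one for each successive letter.
Decoding tclptx: t−1=s, c−2=a, l−3=i, p−4=l, t−5=o, x−6=r.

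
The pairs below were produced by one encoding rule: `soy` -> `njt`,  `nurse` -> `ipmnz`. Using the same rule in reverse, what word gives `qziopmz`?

Compare letters: s→n is +21, o→j is +21, y→t is +21 — a constant shift. Each letter is shifted forward by 21 in the alphabet (a Caesar shift of +21).
Undoing it on qziopmz: q−21=v, z−21=e, i−21=n, o−21=t, p−21=u, m−21=r, z−21=e.

venture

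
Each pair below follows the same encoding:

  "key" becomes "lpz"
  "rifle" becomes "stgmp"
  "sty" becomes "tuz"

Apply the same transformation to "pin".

Two shifts are in play — +11 for a/e/i/o/u, +1 for every other letter.
On pin: p(cons)+1=q, i(vowel)+11=t, n(cons)+1=o.

qto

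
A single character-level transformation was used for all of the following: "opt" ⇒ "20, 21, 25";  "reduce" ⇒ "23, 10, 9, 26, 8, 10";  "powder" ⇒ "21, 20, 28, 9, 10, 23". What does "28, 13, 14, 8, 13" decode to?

which

o is letter #15 and maps to 20: an offset of 5. Letters become their 1-based position plus 5 (so a→6, b→7, …).
Undoing it on 28, 13, 14, 8, 13: 28→(28−5)÷1=23=w, 13→(13−5)÷1=8=h, 14→(14−5)÷1=9=i, 8→(8−5)÷1=3=c, 13→(13−5)÷1=8=h.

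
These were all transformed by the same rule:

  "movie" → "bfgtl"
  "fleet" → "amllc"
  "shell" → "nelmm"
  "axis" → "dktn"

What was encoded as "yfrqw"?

m(12)→b(1) and o(14)→f(5) fit y≡15x+3 (mod 26); the inverse of 15 mod 26 is 7. This is an affine cipher: with a=0,…,z=25, each position x becomes (15x+3) mod 26.
Undoing it on yfrqw: y(24)→7·(24−3)≡17=r; f(5)→7·(5−3)≡14=o; r(17)→7·(17−3)≡20=u; q(16)→7·(16−3)≡13=n; w(22)→7·(22−3)≡3=d (all mod 26).

round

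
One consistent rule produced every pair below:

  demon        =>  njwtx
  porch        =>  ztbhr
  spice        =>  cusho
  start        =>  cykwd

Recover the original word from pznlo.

fudge

Shifts by position in demon: pos 0: d→n (+10), pos 1: e→j (+5), pos 2: m→w (+10), pos 3: o→t (+5) — repeating every 2. It's a Vigenère-style cipher with numeric key [10,5]: position i shifts by key[i mod 2].
Decoding pznlo: p−10=f, z−5=u, n−10=d, l−5=g, o−10=e.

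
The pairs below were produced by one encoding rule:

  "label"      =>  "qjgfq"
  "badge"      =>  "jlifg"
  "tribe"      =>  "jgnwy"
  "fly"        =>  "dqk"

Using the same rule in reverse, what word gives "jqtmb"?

The output letters match the input read backwards, each shifted +5: label reversed is lebal. The word is reversed, then every letter is shifted forward by 5.
Undoing it on jqtmb: shift back: j−5=e, q−5=l, t−5=o, m−5=h, b−5=w → elohw; then reverse → whole.

whole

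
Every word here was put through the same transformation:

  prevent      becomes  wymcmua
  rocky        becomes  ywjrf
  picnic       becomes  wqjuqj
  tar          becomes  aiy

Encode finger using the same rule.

The shift depends on letter class: consonant p→w is +7, but vowel e→m is +8. The rule splits by letter class: vowels +8, consonants +7.
Applying it to finger: f(cons)+7=m, i(vowel)+8=q, n(cons)+7=u, g(cons)+7=n, e(vowel)+8=m, r(cons)+7=y.

mqunmy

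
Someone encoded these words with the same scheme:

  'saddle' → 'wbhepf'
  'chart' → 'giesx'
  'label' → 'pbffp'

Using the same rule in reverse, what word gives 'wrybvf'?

square

Shifts by position in saddle: pos 0: s→w (+4), pos 1: a→b (+1), pos 2: d→h (+4), pos 3: d→e (+1) — repeating every 2. The shifts repeat in a cycle of length 2: positions 0,1,… shift by +4, +1, then the pattern repeats.
Decoding wrybvf: w−4=s, r−1=q, y−4=u, b−1=a, v−4=r, f−1=e.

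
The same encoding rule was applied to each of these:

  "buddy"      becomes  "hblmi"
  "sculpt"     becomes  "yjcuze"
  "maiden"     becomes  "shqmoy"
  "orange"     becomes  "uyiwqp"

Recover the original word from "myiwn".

In buddy: b→h is +6, u→b is +7, d→l is +8, d→m is +9 — the shift increases by 1 each position. The shift increases by 1 at each position, starting from +6: 6, 7, 8, ….
Decoding myiwn: m−6=g, y−7=r, i−8=a, w−9=n, n−10=d.

grand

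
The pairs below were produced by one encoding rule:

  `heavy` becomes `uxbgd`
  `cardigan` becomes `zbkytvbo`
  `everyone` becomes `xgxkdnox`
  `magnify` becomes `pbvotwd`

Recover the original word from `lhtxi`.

Treating letters as 0–25, the rule is x ↦ 25x + 1 (mod 26).
Decoding lhtxi: l(11)→25·(11−1)≡16=q; h(7)→25·(7−1)≡20=u; t(19)→25·(19−1)≡8=i; x(23)→25·(23−1)≡4=e; i(8)→25·(8−1)≡19=t (all mod 26).

quiet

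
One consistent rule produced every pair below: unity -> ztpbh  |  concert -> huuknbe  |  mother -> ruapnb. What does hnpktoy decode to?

In unity: u→z is +5, n→t is +6, i→p is +7, t→b is +8 — the shift increases by 1 each position. Each letter shifts forward by (position + 5), i.e. 5, 6, 7, … — the shift grows by one for each successive letter.
Decoding hnpktoy: h−5=c, n−6=h, p−7=i, k−8=c, t−9=k, o−10=e, y−11=n.

chicken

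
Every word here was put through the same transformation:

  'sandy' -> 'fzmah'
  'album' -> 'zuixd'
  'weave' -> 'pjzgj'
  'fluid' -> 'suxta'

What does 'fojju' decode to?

This is an affine cipher: with a=0,…,z=25, each position x becomes (9x+25) mod 26.
Undoing it on fojju: f(5)→3·(5−25)≡18=s; o(14)→3·(14−25)≡19=t; j(9)→3·(9−25)≡4=e; j(9)→3·(9−25)≡4=e; u(20)→3·(20−25)≡11=l (all mod 26).

steel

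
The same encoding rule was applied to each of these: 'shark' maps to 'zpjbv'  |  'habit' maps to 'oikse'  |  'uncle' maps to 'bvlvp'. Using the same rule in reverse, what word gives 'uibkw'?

nasal

In shark: s→z is +7, h→p is +8, a→j is +9, r→b is +10 — the shift increases by 1 each position. Each letter shifts forward by (position + 7), i.e. 7, 8, 9, … — the shift grows by one for each successive letter.
Reversing it on uibkw: u−7=n, i−8=a, b−9=s, k−10=a, w−11=l.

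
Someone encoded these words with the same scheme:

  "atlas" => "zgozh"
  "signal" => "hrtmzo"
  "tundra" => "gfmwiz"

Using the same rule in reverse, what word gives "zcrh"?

Letters are reflected about the middle of the alphabet (position → 25−position): Atbash.
Undoing it on zcrh: z↔a, c↔x, r↔i, h↔s.

axis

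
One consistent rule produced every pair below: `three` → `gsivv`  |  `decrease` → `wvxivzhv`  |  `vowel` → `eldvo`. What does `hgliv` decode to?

store

Each pair mirrors across the alphabet (t↔g, h↔s, r↔i): positions sum to 25. This is the alphabet-reversal cipher (Atbash): a becomes z, b becomes y, etc.
Undoing it on hgliv: h↔s, g↔t, l↔o, i↔r, v↔e.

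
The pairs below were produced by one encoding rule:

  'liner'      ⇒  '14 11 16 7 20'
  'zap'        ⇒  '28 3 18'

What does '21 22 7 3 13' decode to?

steak

The number is (letter's place in the alphabet, a=1) + 2.
Undoing it on 21 22 7 3 13: 21→(21−2)÷1=19=s, 22→(22−2)÷1=20=t, 7→(7−2)÷1=5=e, 3→(3−2)÷1=1=a, 13→(13−2)÷1=11=k.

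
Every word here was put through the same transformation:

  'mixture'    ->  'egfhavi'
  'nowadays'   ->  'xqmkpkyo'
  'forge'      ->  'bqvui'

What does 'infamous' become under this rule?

m(12)→e(4) and i(8)→g(6) fit y≡19x+10 (mod 26); the inverse of 19 mod 26 is 11. Each letter's alphabet position (a=0..z=25) is mapped through 19·x+10 mod 26 — an affine cipher.
On infamous: i(8)→19·8+10≡6=g; n(13)→19·13+10≡23=x; f(5)→19·5+10≡1=b; a(0)→19·0+10≡10=k; m(12)→19·12+10≡4=e; o(14)→19·14+10≡16=q; u(20)→19·20+10≡0=a; s(18)→19·18+10≡14=o (all mod 26).

gxbkeqao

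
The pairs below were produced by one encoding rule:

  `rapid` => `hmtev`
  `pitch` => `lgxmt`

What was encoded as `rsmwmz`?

Two steps: reverse the string, then apply a Caesar shift of +4.
Decoding rsmwmz: shift back: r−4=n, s−4=o, m−4=i, w−4=s, m−4=i, z−4=v → noisiv; then reverse → vision.

vision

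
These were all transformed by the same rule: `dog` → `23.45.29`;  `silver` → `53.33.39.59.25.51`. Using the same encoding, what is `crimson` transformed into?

d(#4)→23 and o(#15)→45: differences scale by 2, so n = 2·pos + 15. The formula is n = 2×(alphabet index, a=1) + 15.
For crimson: c=3→21, r=18→51, i=9→33, m=13→41, s=19→53, o=15→45, n=14→43.

21.51.33.41.53.45.43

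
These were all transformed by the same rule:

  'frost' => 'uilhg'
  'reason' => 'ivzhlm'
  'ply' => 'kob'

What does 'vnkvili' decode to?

This is the alphabet-reversal cipher (Atbash): a becomes z, b becomes y, etc.
Decoding vnkvili: v↔e, n↔m, k↔p, v↔e, i↔r, l↔o, i↔r.

emperor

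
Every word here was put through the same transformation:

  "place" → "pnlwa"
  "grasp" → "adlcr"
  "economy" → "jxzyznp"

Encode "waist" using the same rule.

Read the word backwards and shift each letter +11.
Applying it to waist: reverse → tsiaw; then shift: t+11=e, s+11=d, i+11=t, a+11=l, w+11=h.

edtlh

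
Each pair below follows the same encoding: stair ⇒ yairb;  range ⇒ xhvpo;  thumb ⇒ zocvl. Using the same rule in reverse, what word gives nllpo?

hedge

The shift increases by 1 at each position, starting from +6: 6, 7, 8, ….
Decoding nllpo: n−6=h, l−7=e, l−8=d, p−9=g, o−10=e.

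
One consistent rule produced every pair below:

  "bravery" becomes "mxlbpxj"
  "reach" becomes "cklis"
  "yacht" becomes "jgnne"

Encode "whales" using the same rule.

hnlrpy

Shifts by position in bravery: pos 0: b→m (+11), pos 1: r→x (+6), pos 2: a→l (+11), pos 3: v→b (+6) — repeating every 2. It's a Vigenère-style cipher with numeric key [11,6]: position i shifts by key[i mod 2].
Applying it to whales: w+11=h, h+6=n, a+11=l, l+6=r, e+11=p, s+6=y.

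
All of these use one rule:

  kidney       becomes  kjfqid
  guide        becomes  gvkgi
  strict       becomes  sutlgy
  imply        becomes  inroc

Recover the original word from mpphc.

In kidney: k→k is +0, i→j is +1, d→f is +2, n→q is +3 — the shift increases by 1 each position. The shift increases by 1 at each position, starting from +0: 0, 1, 2, ….
Undoing it on mpphc: m−0=m, p−1=o, p−2=n, h−3=e, c−4=y.

money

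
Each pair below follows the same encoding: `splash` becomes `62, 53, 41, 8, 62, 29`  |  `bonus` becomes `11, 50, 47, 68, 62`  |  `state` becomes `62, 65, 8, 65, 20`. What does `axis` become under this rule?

8, 77, 32, 62

With a=1..z=26, the number is 3·pos + 5.
For axis: a=1→8, x=24→77, i=9→32, s=19→62.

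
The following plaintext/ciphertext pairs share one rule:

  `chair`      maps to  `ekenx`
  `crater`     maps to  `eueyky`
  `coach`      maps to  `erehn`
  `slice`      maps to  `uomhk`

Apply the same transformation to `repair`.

In chair: c→e is +2, h→k is +3, a→e is +4, i→n is +5 — the shift increases by 1 each position. The shift increases by 1 at each position, starting from +2: 2, 3, 4, ….
Applying it to repair: r+2=t, e+3=h, p+4=t, a+5=f, i+6=o, r+7=y.

thtfoy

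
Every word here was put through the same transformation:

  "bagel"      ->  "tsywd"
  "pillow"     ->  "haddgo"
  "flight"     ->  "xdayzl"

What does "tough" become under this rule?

Compare letters: b→t is +18, a→s is +18, g→y is +18 — a constant shift. This is a Caesar cipher with shift 18.
Applying it to tough: t+18=l, o+18=g, u+18=m, g+18=y, h+18=z.

lgmyz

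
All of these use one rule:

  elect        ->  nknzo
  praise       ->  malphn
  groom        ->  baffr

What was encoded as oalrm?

e(4)→n(13) and l(11)→k(10) fit y≡7x+11 (mod 26); the inverse of 7 mod 26 is 15. Treating letters as 0–25, the rule is x ↦ 7x + 11 (mod 26).
Reversing it on oalrm: o(14)→15·(14−11)≡19=t; a(0)→15·(0−11)≡17=r; l(11)→15·(11−11)≡0=a; r(17)→15·(17−11)≡12=m; m(12)→15·(12−11)≡15=p (all mod 26).

tramp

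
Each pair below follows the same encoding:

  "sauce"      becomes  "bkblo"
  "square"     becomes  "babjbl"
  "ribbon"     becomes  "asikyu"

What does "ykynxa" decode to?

parent

Shifts by position in sauce: pos 0: s→b (+9), pos 1: a→k (+10), pos 2: u→b (+7), pos 3: c→l (+9), pos 4: e→o (+10) — repeating every 3. A repeating key of period 3 is used — shifts +9, +10, +7 over and over.
Undoing it on ykynxa: y−9=p, k−10=a, y−7=r, n−9=e, x−10=n, a−7=t.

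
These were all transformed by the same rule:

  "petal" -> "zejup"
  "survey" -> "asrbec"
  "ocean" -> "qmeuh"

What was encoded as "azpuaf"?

Each letter's alphabet position (a=0..z=25) is mapped through 9·x+20 mod 26 — an affine cipher.
Decoding azpuaf: a(0)→3·(0−20)≡18=s; z(25)→3·(25−20)≡15=p; p(15)→3·(15−20)≡11=l; u(20)→3·(20−20)≡0=a; a(0)→3·(0−20)≡18=s; f(5)→3·(5−20)≡7=h (all mod 26).

splash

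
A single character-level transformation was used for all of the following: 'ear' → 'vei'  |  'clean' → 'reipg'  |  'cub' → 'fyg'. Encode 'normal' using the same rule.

The output letters match the input read backwards, each shifted +4: ear reversed is rae. Read the word backwards and shift each letter +4.
For normal: reverse → lamron; then shift: l+4=p, a+4=e, m+4=q, r+4=v, o+4=s, n+4=r.

peqvsr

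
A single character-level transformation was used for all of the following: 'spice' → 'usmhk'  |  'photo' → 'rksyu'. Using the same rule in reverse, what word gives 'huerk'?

frame

In spice: s→u is +2, p→s is +3, i→m is +4, c→h is +5 — the shift increases by 1 each position. Each letter shifts forward by (position + 2), i.e. 2, 3, 4, … — the shift grows by one for each successive letter.
Reversing it on huerk: h−2=f, u−3=r, e−4=a, r−5=m, k−6=e.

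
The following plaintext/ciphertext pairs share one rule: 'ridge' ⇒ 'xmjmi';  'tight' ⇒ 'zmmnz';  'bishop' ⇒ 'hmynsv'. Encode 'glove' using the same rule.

mrsbi

The shift depends on letter class: consonant r→x is +6, but vowel i→m is +4. Vowels shift forward by 4 and consonants shift forward by 6.
On glove: g(cons)+6=m, l(cons)+6=r, o(vowel)+4=s, v(cons)+6=b, e(vowel)+4=i.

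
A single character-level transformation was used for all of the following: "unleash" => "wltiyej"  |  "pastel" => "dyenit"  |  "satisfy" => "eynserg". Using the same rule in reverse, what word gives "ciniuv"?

This is an affine cipher: with a=0,…,z=25, each position x becomes (9x+24) mod 26.
Decoding ciniuv: c(2)→3·(2−24)≡12=m; i(8)→3·(8−24)≡4=e; n(13)→3·(13−24)≡19=t; i(8)→3·(8−24)≡4=e; u(20)→3·(20−24)≡14=o; v(21)→3·(21−24)≡17=r (all mod 26).

meteor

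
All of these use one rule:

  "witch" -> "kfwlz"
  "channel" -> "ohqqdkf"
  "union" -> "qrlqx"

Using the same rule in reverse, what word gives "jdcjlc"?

The output letters match the input read backwards, each shifted +3: witch reversed is hctiw. Read the word backwards and shift each letter +3.
Undoing it on jdcjlc: shift back: j−3=g, d−3=a, c−3=z, j−3=g, l−3=i, c−3=z → gazgiz; then reverse → zigzag.

zigzag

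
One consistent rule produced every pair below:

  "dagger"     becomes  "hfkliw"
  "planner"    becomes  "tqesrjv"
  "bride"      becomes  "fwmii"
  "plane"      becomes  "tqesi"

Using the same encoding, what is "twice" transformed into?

xbmhi

Shifts by position in dagger: pos 0: d→h (+4), pos 1: a→f (+5), pos 2: g→k (+4), pos 3: g→l (+5) — repeating every 2. The shifts repeat in a cycle of length 2: positions 0,1,… shift by +4, +5, then the pattern repeats.
For twice: t+4=x, w+5=b, i+4=m, c+5=h, e+4=i.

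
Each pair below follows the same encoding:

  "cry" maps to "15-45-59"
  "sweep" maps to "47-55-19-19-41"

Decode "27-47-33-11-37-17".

island

c(#3)→15 and r(#18)→45: differences scale by 2, so n = 2·pos + 9. The formula is n = 2×(alphabet index, a=1) + 9.
Decoding 27-47-33-11-37-17: 27→(27−9)÷2=9=i, 47→(47−9)÷2=19=s, 33→(33−9)÷2=12=l, 11→(11−9)÷2=1=a, 37→(37−9)÷2=14=n, 17→(17−9)÷2=4=d.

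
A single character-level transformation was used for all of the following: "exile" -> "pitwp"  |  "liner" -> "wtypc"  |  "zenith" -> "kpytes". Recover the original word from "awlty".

It's a constant shift of +11 (ROT11).
Undoing it on awlty: a−11=p, w−11=l, l−11=a, t−11=i, y−11=n.

plain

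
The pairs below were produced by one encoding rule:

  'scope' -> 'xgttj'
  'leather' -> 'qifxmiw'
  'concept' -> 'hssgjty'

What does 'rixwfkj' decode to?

message

Shifts by position in scope: pos 0: s→x (+5), pos 1: c→g (+4), pos 2: o→t (+5), pos 3: p→t (+4) — repeating every 2. It's a Vigenère-style cipher with numeric key [5,4]: position i shifts by key[i mod 2].
Decoding rixwfkj: r−5=m, i−4=e, x−5=s, w−4=s, f−5=a, k−4=g, j−5=e.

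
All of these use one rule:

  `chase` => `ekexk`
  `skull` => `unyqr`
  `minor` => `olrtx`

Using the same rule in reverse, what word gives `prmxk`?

Each letter shifts forward by (position + 2), i.e. 2, 3, 4, … — the shift grows by one for each successive letter.
Reversing it on prmxk: p−2=n, r−3=o, m−4=i, x−5=s, k−6=e.

noise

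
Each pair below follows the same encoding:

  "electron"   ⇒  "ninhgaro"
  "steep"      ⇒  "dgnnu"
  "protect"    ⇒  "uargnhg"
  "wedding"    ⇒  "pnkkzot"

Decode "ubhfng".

e(4)→n(13) and l(11)→i(8) fit y≡3x+1 (mod 26); the inverse of 3 mod 26 is 9. Treating letters as 0–25, the rule is x ↦ 3x + 1 (mod 26).
Reversing it on ubhfng: u(20)→9·(20−1)≡15=p; b(1)→9·(1−1)≡0=a; h(7)→9·(7−1)≡2=c; f(5)→9·(5−1)≡10=k; n(13)→9·(13−1)≡4=e; g(6)→9·(6−1)≡19=t (all mod 26).

packet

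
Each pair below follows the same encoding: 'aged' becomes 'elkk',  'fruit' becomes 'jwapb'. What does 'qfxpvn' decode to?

In aged: a→e is +4, g→l is +5, e→k is +6, d→k is +7 — the shift increases by 1 each position. The shift increases by 1 at each position, starting from +4: 4, 5, 6, ….
Decoding qfxpvn: q−4=m, f−5=a, x−6=r, p−7=i, v−8=n, n−9=e.

marine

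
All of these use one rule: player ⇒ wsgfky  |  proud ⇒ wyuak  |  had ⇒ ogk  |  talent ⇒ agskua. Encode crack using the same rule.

jygjr

The shift depends on letter class: consonant p→w is +7, but vowel a→g is +6. Vowels shift forward by 6 and consonants shift forward by 7.
On crack: c(cons)+7=j, r(cons)+7=y, a(vowel)+6=g, c(cons)+7=j, k(cons)+7=r.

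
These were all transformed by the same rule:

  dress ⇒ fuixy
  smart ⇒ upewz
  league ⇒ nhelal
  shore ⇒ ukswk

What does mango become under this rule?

odrlu

In dress: d→f is +2, r→u is +3, e→i is +4, s→x is +5 — the shift increases by 1 each position. Letter i (0-indexed) is shifted by i+2, so successive shifts are 2, 3, 4, ….
Applying it to mango: m+2=o, a+3=d, n+4=r, g+5=l, o+6=u.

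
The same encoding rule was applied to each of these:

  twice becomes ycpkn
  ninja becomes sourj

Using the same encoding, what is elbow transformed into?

Letter i (0-indexed) is shifted by i+5, so successive shifts are 5, 6, 7, ….
Applying it to elbow: e+5=j, l+6=r, b+7=i, o+8=w, w+9=f.

jriwf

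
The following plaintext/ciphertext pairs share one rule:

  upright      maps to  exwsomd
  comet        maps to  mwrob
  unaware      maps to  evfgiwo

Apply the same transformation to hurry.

rcwbg

A repeating key of period 3 is used — shifts +10, +8, +5 over and over.
On hurry: h+10=r, u+8=c, r+5=w, r+10=b, y+8=g.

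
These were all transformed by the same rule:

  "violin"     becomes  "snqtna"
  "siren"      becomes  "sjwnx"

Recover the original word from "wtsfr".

manor

The output letters match the input read backwards, each shifted +5: violin reversed is niloiv. Read the word backwards and shift each letter +5.
Undoing it on wtsfr: shift back: w−5=r, t−5=o, s−5=n, f−5=a, r−5=m → ronam; then reverse → manor.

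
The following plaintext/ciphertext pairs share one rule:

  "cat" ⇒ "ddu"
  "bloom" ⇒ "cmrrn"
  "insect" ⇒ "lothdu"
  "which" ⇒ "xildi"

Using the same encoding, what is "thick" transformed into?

uildl

The shift depends on letter class: consonant c→d is +1, but vowel a→d is +3. Vowels shift forward by 3 and consonants shift forward by 1.
On thick: t(cons)+1=u, h(cons)+1=i, i(vowel)+3=l, c(cons)+1=d, k(cons)+1=l.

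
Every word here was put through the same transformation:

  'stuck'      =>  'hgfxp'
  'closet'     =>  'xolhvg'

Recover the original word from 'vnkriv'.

Each pair mirrors across the alphabet (s↔h, t↔g, u↔f): positions sum to 25. Each letter is replaced by its mirror in the alphabet: a↔z, b↔y, c↔x, and so on (the Atbash cipher).
Undoing it on vnkriv: v↔e, n↔m, k↔p, r↔i, i↔r, v↔e.

empire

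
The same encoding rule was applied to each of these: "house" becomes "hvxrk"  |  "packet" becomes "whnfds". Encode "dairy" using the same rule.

The output letters match the input read backwards, each shifted +3: house reversed is esuoh. The word is reversed, then every letter is shifted forward by 3.
Applying it to dairy: reverse → yriad; then shift: y+3=b, r+3=u, i+3=l, a+3=d, d+3=g.

buldg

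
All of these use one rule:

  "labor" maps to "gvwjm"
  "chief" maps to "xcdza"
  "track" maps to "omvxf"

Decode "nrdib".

Compare letters: l→g is +21, a→v is +21, b→w is +21 — a constant shift. Every letter moves 21 places later in the alphabet, wrapping around z→a.
Undoing it on nrdib: n−21=s, r−21=w, d−21=i, i−21=n, b−21=g.

swing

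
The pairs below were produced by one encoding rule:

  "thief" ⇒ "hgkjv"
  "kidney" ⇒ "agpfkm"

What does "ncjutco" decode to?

marshal

The output letters match the input read backwards, each shifted +2: thief reversed is feiht. The word is reversed, then every letter is shifted forward by 2.
Decoding ncjutco: shift back: n−2=l, c−2=a, j−2=h, u−2=s, t−2=r, c−2=a, o−2=m → lahsram; then reverse → marshal.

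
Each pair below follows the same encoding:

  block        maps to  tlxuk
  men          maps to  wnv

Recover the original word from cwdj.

aunt

The output letters match the input read backwards, each shifted +9: block reversed is kcolb. Two steps: reverse the string, then apply a Caesar shift of +9.
Undoing it on cwdj: shift back: c−9=t, w−9=n, d−9=u, j−9=a → tnua; then reverse → aunt.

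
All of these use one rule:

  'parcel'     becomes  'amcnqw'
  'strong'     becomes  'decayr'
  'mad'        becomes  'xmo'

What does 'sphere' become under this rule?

Two shifts are in play — +12 for a/e/i/o/u, +11 for every other letter.
On sphere: s(cons)+11=d, p(cons)+11=a, h(cons)+11=s, e(vowel)+12=q, r(cons)+11=c, e(vowel)+12=q.

dasqcq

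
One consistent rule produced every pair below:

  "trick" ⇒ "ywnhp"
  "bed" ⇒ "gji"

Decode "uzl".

Compare letters: t→y is +5, r→w is +5, i→n is +5 — a constant shift. This is a Caesar cipher with shift 5.
Undoing it on uzl: u−5=p, z−5=u, l−5=g.

pug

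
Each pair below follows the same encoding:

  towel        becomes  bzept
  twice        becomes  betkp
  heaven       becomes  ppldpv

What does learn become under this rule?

The shift depends on letter class: consonant t→b is +8, but vowel o→z is +11. Vowels shift forward by 11 and consonants shift forward by 8.
For learn: l(cons)+8=t, e(vowel)+11=p, a(vowel)+11=l, r(cons)+8=z, n(cons)+8=v.

tplzv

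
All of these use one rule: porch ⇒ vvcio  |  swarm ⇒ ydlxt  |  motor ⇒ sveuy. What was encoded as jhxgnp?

damage

A repeating key of period 3 is used — shifts +6, +7, +11 over and over.
Reversing it on jhxgnp: j−6=d, h−7=a, x−11=m, g−6=a, n−7=g, p−11=e.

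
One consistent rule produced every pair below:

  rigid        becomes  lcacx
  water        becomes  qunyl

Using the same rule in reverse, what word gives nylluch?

terrain

This is a Caesar cipher with shift 20.
Undoing it on nylluch: n−20=t, y−20=e, l−20=r, l−20=r, u−20=a, c−20=i, h−20=n.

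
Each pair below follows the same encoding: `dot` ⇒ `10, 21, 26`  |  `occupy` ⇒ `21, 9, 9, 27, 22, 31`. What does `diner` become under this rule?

d is letter #4 and maps to 10: an offset of 6. Letters become their 1-based position plus 6 (so a→7, b→8, …).
On diner: d=4→10, i=9→15, n=14→20, e=5→11, r=18→24.

10, 15, 20, 11, 24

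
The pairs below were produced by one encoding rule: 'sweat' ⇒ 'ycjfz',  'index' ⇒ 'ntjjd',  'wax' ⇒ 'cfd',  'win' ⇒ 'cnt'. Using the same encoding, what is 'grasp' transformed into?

mxfyv

The shift depends on letter class: consonant s→y is +6, but vowel e→j is +5. Vowels shift forward by 5 and consonants shift forward by 6.
For grasp: g(cons)+6=m, r(cons)+6=x, a(vowel)+5=f, s(cons)+6=y, p(cons)+6=v.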